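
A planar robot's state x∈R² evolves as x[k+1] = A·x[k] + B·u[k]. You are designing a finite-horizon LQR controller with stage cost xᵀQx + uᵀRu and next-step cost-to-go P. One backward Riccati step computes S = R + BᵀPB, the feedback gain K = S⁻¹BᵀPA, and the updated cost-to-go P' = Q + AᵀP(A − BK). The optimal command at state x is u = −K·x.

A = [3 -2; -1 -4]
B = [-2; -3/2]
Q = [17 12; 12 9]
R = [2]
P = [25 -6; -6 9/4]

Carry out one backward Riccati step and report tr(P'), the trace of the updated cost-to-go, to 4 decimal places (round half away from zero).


BᵀP = [-41.0000 8.6250]
S = R + BᵀPB = [2] + [69.0625] = [71.0625]
BᵀPA = [-131.6250 47.5000]
K = S⁻¹·BᵀPA = [-1.8522 0.6684]
A−BK = [-0.7045 -0.6631; -3.7784 -2.9974]
AᵀP(A−BK) = [19.4485 6.9815; 6.9815 8.2498]
P' = Q + AᵀP(A−BK) = [36.4485 18.9815; 18.9815 17.2498]
tr(P') = 53.6983

53.6983


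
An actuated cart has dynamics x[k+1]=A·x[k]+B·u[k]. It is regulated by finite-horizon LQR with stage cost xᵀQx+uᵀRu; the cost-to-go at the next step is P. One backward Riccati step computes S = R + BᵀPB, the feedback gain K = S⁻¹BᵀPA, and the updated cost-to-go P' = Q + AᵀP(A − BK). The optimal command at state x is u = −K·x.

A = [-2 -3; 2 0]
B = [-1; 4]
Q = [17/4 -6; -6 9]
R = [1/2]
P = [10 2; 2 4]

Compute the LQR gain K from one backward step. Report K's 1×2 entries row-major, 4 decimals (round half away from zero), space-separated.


BᵀP = [-2.0000 14.0000]
S = R + BᵀPB = [1/2] + [58.0000] = [58.5000]
BᵀPA = [32.0000 6.0000]
K = S⁻¹·BᵀPA = [0.5470 0.1026]
A−BK = [-1.4530 -2.8974; -0.1880 -0.4103]
AᵀP(A−BK) = [22.4957 44.7179; 44.7179 89.3846]
P' = Q + AᵀP(A−BK) = [26.7457 38.7179; 38.7179 98.3846]
tr(P') = 125.1303

0.5470 0.1026


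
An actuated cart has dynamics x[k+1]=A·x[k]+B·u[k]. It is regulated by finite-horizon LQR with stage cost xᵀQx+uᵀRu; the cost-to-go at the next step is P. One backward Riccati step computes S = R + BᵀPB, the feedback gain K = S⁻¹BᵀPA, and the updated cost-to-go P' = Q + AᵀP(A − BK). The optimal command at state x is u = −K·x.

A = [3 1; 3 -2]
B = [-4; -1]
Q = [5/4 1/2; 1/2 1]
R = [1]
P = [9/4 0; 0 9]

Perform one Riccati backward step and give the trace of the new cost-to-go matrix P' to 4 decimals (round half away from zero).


76.5978

BᵀP = [-9.0000 -9.0000]
S = R + BᵀPB = [1] + [45.0000] = [46.0000]
BᵀPA = [-54.0000 9.0000]
K = S⁻¹·BᵀPA = [-1.1739 0.1957]
A−BK = [-1.6957 1.7826; 1.8261 -1.8043]
AᵀP(A−BK) = [37.8587 -36.6848; -36.6848 36.4891]
P' = Q + AᵀP(A−BK) = [39.1087 -36.1848; -36.1848 37.4891]
tr(P') = 76.5978


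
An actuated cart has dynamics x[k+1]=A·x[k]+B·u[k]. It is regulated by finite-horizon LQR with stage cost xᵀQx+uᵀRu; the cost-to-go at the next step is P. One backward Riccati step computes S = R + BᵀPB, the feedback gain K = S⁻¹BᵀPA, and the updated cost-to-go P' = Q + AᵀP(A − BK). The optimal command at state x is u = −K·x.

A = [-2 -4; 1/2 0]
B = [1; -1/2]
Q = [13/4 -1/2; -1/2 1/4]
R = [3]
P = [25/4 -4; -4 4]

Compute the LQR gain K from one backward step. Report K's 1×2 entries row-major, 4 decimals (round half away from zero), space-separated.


-1.3684 -2.3158

BᵀP = [8.2500 -6.0000]
S = R + BᵀPB = [3] + [11.2500] = [14.2500]
BᵀPA = [-19.5000 -33.0000]
K = S⁻¹·BᵀPA = [-1.3684 -2.3158]
A−BK = [-0.6316 -1.6842; -0.1842 -1.1579]
AᵀP(A−BK) = [7.3158 12.8421; 12.8421 23.5789]
P' = Q + AᵀP(A−BK) = [10.5658 12.3421; 12.3421 23.8289]
tr(P') = 34.3947


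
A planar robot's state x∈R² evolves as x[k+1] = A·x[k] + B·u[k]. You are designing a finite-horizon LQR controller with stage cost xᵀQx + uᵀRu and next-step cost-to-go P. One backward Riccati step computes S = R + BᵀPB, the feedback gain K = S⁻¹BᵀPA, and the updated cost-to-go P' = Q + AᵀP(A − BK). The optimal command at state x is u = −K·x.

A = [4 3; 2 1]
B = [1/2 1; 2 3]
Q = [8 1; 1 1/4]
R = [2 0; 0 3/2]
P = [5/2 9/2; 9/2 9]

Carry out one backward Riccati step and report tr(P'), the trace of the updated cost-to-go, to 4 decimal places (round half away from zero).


BᵀP = [10.2500 20.2500; 16.0000 31.5000]
S = R + BᵀPB = [2 0; 0 3/2] + [45.6250 71.0000; 71.0000 110.5000] = [47.6250 71.0000; 71.0000 112.0000]
BᵀPA = [81.5000 51.0000; 127.0000 79.5000]
K = S⁻¹·BᵀPA = [0.3788 0.2304; 0.8938 0.5638]
A−BK = [2.9168 2.3210; -1.4390 -1.1521]
AᵀP(A−BK) = [3.6156 2.6244; 2.6244 1.9304]
P' = Q + AᵀP(A−BK) = [11.6156 3.6244; 3.6244 2.1804]
tr(P') = 13.7960

13.7960


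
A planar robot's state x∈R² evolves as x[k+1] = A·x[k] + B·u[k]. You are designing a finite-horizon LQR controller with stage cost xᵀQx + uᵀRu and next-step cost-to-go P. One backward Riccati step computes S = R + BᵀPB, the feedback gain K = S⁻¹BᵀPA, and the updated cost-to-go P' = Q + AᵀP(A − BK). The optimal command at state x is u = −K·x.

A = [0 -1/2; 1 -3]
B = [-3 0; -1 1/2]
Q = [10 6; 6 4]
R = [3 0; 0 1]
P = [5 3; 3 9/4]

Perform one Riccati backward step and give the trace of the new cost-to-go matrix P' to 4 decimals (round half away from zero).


17.7531

BᵀP = [-18.0000 -11.2500; 1.5000 1.1250]
S = R + BᵀPB = [3 0; 0 1] + [65.2500 -5.6250; -5.6250 0.5625] = [68.2500 -5.6250; -5.6250 1.5625]
BᵀPA = [-11.2500 42.7500; 1.1250 -4.1250]
K = S⁻¹·BᵀPA = [-0.1500 0.5813; 0.1800 -0.5475]
A−BK = [-0.4500 1.2438; 0.7600 -2.1450]
AᵀP(A−BK) = [0.3600 -1.0950; -1.0950 3.3931]
P' = Q + AᵀP(A−BK) = [10.3600 4.9050; 4.9050 7.3931]
tr(P') = 17.7531


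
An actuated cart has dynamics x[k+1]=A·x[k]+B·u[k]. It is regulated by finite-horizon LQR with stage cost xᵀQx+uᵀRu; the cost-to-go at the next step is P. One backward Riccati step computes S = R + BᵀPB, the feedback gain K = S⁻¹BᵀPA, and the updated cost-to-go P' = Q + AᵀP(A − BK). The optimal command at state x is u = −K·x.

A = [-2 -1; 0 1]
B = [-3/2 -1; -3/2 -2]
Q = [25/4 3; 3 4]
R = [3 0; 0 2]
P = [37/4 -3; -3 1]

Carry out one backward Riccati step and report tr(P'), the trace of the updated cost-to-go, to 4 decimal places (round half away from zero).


BᵀP = [-9.3750 3.0000; -3.2500 1.0000]
S = R + BᵀPB = [3 0; 0 2] + [9.5625 3.3750; 3.3750 1.2500] = [12.5625 3.3750; 3.3750 3.2500]
BᵀPA = [18.7500 12.3750; 6.5000 4.2500]
K = S⁻¹·BᵀPA = [1.3248 0.8790; 0.6242 0.3949]
A−BK = [0.6115 0.7134; 3.2357 3.1083]
AᵀP(A−BK) = [8.1019 5.4522; 5.4522 3.6943]
P' = Q + AᵀP(A−BK) = [14.3519 8.4522; 8.4522 7.6943]
tr(P') = 22.0462

22.0462


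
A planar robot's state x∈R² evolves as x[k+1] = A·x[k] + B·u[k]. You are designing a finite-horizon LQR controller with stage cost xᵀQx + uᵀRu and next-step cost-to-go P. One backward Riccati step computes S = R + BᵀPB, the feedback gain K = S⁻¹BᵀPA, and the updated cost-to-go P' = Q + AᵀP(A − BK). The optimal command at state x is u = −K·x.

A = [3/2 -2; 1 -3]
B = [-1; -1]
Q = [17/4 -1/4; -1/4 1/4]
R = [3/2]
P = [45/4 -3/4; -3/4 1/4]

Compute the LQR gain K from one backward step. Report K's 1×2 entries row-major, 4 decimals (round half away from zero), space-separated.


BᵀP = [-10.5000 0.5000]
S = R + BᵀPB = [3/2] + [10.0000] = [11.5000]
BᵀPA = [-15.2500 19.5000]
K = S⁻¹·BᵀPA = [-1.3261 1.6957]
A−BK = [0.1739 -0.3043; -0.3261 -1.3043]
AᵀP(A−BK) = [3.0897 -3.7663; -3.7663 5.1848]
P' = Q + AᵀP(A−BK) = [7.3397 -4.0163; -4.0163 5.4348]
tr(P') = 12.7745

-1.3261 1.6957


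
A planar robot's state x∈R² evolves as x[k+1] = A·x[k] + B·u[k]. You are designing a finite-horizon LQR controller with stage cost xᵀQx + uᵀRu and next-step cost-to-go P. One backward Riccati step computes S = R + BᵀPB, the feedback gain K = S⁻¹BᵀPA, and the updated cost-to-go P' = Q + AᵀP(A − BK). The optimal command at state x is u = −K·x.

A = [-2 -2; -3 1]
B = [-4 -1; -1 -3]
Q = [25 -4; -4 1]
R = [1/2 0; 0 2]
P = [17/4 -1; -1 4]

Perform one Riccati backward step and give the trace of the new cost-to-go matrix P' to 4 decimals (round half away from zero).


BᵀP = [-16.0000 0.0000; -1.2500 -11.0000]
S = R + BᵀPB = [1/2 0; 0 2] + [64.0000 16.0000; 16.0000 34.2500] = [64.5000 16.0000; 16.0000 36.2500]
BᵀPA = [32.0000 32.0000; 35.5000 -8.5000]
K = S⁻¹·BᵀPA = [0.2843 0.6224; 0.8538 -0.5092]
A−BK = [-0.0089 -0.0195; -0.1542 0.0948]
AᵀP(A−BK) = [1.5912 -0.8410; -0.8410 0.7536]
P' = Q + AᵀP(A−BK) = [26.5912 -4.8410; -4.8410 1.7536]
tr(P') = 28.3447

28.3447


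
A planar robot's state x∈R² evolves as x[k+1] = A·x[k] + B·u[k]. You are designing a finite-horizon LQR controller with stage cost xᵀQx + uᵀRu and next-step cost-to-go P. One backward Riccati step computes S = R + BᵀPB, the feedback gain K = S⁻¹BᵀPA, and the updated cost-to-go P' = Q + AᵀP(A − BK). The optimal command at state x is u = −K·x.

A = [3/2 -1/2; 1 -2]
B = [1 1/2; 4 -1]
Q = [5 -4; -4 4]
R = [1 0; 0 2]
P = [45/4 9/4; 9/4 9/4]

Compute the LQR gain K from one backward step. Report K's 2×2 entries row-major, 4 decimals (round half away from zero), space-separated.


0.6448 -0.4924 0.9689 0.0018

BᵀP = [20.2500 11.2500; 3.3750 -1.1250]
S = R + BᵀPB = [1 0; 0 2] + [65.2500 -1.1250; -1.1250 2.8125] = [66.2500 -1.1250; -1.1250 4.8125]
BᵀPA = [41.6250 -32.6250; 3.9375 0.5625]
K = S⁻¹·BᵀPA = [0.6448 -0.4924; 0.9689 0.0018]
A−BK = [0.3708 -0.0085; -0.6101 -0.0285]
AᵀP(A−BK) = [3.6595 -0.3224; -0.3224 0.2462]
P' = Q + AᵀP(A−BK) = [8.6595 -4.3224; -4.3224 4.2462]
tr(P') = 12.9057


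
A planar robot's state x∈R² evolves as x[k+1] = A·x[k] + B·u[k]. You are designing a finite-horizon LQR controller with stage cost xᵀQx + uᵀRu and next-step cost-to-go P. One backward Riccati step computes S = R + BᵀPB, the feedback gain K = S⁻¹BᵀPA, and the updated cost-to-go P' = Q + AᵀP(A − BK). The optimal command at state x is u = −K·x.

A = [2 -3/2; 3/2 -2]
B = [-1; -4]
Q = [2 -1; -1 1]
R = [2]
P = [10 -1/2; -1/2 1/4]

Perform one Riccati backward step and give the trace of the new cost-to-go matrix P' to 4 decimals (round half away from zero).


23.5990

BᵀP = [-8.0000 -0.5000]
S = R + BᵀPB = [2] + [10.0000] = [12.0000]
BᵀPA = [-16.7500 13.0000]
K = S⁻¹·BᵀPA = [-1.3958 1.0833]
A−BK = [0.6042 -0.4167; -4.0833 2.3333]
AᵀP(A−BK) = [14.1823 -9.4792; -9.4792 6.4167]
P' = Q + AᵀP(A−BK) = [16.1823 -10.4792; -10.4792 7.4167]
tr(P') = 23.5990


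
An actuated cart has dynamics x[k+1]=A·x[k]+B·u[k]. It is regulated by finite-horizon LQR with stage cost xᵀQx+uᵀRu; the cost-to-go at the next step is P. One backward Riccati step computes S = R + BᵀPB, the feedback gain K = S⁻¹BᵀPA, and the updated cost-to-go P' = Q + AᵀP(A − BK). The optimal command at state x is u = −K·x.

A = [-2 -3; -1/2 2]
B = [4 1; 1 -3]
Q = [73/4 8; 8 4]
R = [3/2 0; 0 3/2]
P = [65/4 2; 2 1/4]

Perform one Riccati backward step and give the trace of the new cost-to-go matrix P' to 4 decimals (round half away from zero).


23.2858

BᵀP = [67.0000 8.2500; 10.2500 1.2500]
S = R + BᵀPB = [3/2 0; 0 3/2] + [276.2500 42.2500; 42.2500 6.5000] = [277.7500 42.2500; 42.2500 8.0000]
BᵀPA = [-138.1250 -184.5000; -21.1250 -28.2500]
K = S⁻¹·BᵀPA = [-0.4863 -0.6464; -0.0725 -0.1174]
A−BK = [0.0176 -0.2970; -0.2313 2.2941]
AᵀP(A−BK) = [0.3647 0.4848; 0.4848 0.6711]
P' = Q + AᵀP(A−BK) = [18.6147 8.4848; 8.4848 4.6711]
tr(P') = 23.2858


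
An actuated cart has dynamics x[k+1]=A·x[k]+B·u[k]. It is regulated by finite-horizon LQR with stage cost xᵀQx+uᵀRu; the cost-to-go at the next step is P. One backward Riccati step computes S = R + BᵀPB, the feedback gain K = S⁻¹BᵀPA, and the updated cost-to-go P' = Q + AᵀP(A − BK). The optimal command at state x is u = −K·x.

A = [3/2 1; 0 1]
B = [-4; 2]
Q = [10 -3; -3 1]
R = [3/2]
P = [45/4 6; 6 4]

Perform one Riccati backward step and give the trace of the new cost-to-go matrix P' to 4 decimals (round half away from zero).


15.7669

BᵀP = [-33.0000 -16.0000]
S = R + BᵀPB = [3/2] + [100.0000] = [101.5000]
BᵀPA = [-49.5000 -49.0000]
K = S⁻¹·BᵀPA = [-0.4877 -0.4828]
A−BK = [-0.4507 -0.9310; 0.9754 1.9655]
AᵀP(A−BK) = [1.1721 1.9784; 1.9784 3.5948]
P' = Q + AᵀP(A−BK) = [11.1721 -1.0216; -1.0216 4.5948]
tr(P') = 15.7669


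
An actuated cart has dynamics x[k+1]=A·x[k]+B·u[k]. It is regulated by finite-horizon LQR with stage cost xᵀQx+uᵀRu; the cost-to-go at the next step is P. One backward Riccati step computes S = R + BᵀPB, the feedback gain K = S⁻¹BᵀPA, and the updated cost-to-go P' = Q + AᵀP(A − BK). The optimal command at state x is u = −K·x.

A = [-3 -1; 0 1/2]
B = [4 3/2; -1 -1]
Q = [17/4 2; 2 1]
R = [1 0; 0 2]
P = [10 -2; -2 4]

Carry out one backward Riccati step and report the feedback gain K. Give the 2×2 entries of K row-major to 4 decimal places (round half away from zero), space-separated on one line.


BᵀP = [42.0000 -12.0000; 17.0000 -7.0000]
S = R + BᵀPB = [1 0; 0 2] + [180.0000 75.0000; 75.0000 32.5000] = [181.0000 75.0000; 75.0000 34.5000]
BᵀPA = [-126.0000 -48.0000; -51.0000 -20.5000]
K = S⁻¹·BᵀPA = [-0.8426 -0.1913; 0.3535 -0.1784]
A−BK = [-0.1598 0.0327; -0.4891 0.1303]
AᵀP(A−BK) = [1.8596 -0.1985; -0.1985 0.1618]
P' = Q + AᵀP(A−BK) = [6.1096 1.8015; 1.8015 1.1618]
tr(P') = 7.2714

-0.8426 -0.1913 0.3535 -0.1784


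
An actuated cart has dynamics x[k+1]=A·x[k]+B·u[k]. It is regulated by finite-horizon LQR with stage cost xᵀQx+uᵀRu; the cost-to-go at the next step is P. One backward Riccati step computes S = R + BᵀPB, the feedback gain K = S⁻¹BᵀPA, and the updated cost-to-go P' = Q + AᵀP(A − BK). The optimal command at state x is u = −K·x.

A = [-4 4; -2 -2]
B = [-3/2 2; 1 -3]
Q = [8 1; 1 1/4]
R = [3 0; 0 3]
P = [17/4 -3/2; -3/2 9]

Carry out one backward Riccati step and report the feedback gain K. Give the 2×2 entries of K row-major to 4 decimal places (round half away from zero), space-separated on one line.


BᵀP = [-7.8750 11.2500; 13.0000 -30.0000]
S = R + BᵀPB = [3 0; 0 3] + [23.0625 -49.5000; -49.5000 116.0000] = [26.0625 -49.5000; -49.5000 119.0000]
BᵀPA = [9.0000 -54.0000; 8.0000 112.0000]
K = S⁻¹·BᵀPA = [2.2528 -1.3544; 1.0043 0.3778]
A−BK = [-2.6294 1.2128; -1.2399 0.4878]
AᵀP(A−BK) = [51.6902 -22.8321; -22.8321 12.5494]
P' = Q + AᵀP(A−BK) = [59.6902 -21.8321; -21.8321 12.7994]
tr(P') = 72.4896

2.2528 -1.3544 1.0043 0.3778


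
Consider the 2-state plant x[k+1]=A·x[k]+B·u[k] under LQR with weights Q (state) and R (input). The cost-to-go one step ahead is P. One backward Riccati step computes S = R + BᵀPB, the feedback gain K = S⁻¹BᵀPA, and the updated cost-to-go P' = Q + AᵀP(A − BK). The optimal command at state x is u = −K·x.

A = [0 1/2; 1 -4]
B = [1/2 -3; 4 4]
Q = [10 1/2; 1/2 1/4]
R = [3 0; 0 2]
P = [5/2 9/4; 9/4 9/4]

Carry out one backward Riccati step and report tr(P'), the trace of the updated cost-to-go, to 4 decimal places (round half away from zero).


BᵀP = [10.2500 10.1250; 1.5000 2.2500]
S = R + BᵀPB = [3 0; 0 2] + [45.6250 9.7500; 9.7500 4.5000] = [48.6250 9.7500; 9.7500 6.5000]
BᵀPA = [10.1250 -35.3750; 2.2500 -8.2500]
K = S⁻¹·BᵀPA = [0.1985 -0.6765; 0.0484 -0.2545]
A−BK = [0.0458 0.0747; 0.0124 -0.2760]
AᵀP(A−BK) = [0.1311 -0.4531; -0.4531 1.5950]
P' = Q + AᵀP(A−BK) = [10.1311 0.0469; 0.0469 1.8450]
tr(P') = 11.9761

11.9761


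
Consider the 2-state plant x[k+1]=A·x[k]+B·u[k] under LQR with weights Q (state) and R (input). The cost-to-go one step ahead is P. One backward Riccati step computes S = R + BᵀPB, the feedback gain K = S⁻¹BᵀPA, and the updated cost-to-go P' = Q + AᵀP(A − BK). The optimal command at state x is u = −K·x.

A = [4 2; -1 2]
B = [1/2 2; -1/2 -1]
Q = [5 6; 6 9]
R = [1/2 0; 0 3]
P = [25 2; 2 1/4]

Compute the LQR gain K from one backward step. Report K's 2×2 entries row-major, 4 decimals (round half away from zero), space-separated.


2.0760 1.0526 1.4942 0.8421

BᵀP = [11.5000 0.8750; 48.0000 3.7500]
S = R + BᵀPB = [1/2 0; 0 3] + [5.3125 22.1250; 22.1250 92.2500] = [5.8125 22.1250; 22.1250 95.2500]
BᵀPA = [45.1250 24.7500; 188.2500 103.5000]
K = S⁻¹·BᵀPA = [2.0760 1.0526; 1.4942 0.8421]
A−BK = [-0.0263 -0.2105; 1.5322 3.3684]
AᵀP(A−BK) = [9.2953 5.4737; 5.4737 3.7895]
P' = Q + AᵀP(A−BK) = [14.2953 11.4737; 11.4737 12.7895]
tr(P') = 27.0848


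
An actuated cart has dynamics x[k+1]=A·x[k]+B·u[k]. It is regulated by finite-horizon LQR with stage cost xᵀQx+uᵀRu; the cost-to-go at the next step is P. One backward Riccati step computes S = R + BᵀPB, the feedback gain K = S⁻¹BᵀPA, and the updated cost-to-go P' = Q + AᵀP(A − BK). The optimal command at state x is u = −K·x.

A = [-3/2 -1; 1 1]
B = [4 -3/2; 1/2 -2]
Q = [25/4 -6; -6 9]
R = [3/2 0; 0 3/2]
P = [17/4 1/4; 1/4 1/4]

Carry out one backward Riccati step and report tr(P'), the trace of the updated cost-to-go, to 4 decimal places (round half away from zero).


16.0566

BᵀP = [17.1250 1.1250; -6.8750 -0.8750]
S = R + BᵀPB = [3/2 0; 0 3/2] + [69.0625 -27.9375; -27.9375 12.0625] = [70.5625 -27.9375; -27.9375 13.5625]
BᵀPA = [-24.5625 -16.0000; 9.4375 6.0000]
K = S⁻¹·BᵀPA = [-0.3936 -0.2797; -0.1149 -0.1339]
A−BK = [-0.0980 -0.0818; 0.9670 0.8722]
AᵀP(A−BK) = [0.4794 0.3920; 0.3920 0.3272]
P' = Q + AᵀP(A−BK) = [6.7294 -5.6080; -5.6080 9.3272]
tr(P') = 16.0566


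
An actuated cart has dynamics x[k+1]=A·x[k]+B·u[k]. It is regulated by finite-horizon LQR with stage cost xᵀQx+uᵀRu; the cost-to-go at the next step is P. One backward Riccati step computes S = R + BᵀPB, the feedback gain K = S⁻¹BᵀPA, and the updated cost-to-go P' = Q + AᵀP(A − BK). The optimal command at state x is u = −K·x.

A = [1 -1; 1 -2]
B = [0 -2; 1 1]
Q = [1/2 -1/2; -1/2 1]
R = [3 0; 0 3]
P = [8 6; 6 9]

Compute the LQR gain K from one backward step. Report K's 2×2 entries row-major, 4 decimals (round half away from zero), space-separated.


BᵀP = [6.0000 9.0000; -10.0000 -3.0000]
S = R + BᵀPB = [3 0; 0 3] + [9.0000 -3.0000; -3.0000 17.0000] = [12.0000 -3.0000; -3.0000 20.0000]
BᵀPA = [15.0000 -24.0000; -13.0000 16.0000]
K = S⁻¹·BᵀPA = [1.1299 -1.8701; -0.4805 0.5195]
A−BK = [0.0390 0.0390; 0.3506 -0.6494]
AᵀP(A−BK) = [5.8052 -9.1948; -9.1948 14.8052]
P' = Q + AᵀP(A−BK) = [6.3052 -9.6948; -9.6948 15.8052]
tr(P') = 22.1104

1.1299 -1.8701 -0.4805 0.5195


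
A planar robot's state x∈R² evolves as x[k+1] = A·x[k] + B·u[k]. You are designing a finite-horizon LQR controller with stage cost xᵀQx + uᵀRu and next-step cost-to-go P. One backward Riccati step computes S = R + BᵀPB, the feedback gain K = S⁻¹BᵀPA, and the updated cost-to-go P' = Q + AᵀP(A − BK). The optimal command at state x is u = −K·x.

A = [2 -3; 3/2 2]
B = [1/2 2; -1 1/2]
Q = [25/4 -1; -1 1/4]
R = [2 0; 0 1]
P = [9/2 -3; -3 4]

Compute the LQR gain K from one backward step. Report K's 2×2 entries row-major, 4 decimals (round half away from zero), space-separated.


-0.4682 -1.6909 0.9021 -1.2425

BᵀP = [5.2500 -5.5000; 7.5000 -4.0000]
S = R + BᵀPB = [2 0; 0 1] + [8.1250 7.7500; 7.7500 13.0000] = [10.1250 7.7500; 7.7500 14.0000]
BᵀPA = [2.2500 -26.7500; 9.0000 -30.5000]
K = S⁻¹·BᵀPA = [-0.4682 -1.6909; 0.9021 -1.2425]
A−BK = [0.4300 0.3305; 0.5807 0.9304]
AᵀP(A−BK) = [1.9350 1.4874; 1.4874 9.3711]
P' = Q + AᵀP(A−BK) = [8.1850 0.4874; 0.4874 9.6211]
tr(P') = 17.8060


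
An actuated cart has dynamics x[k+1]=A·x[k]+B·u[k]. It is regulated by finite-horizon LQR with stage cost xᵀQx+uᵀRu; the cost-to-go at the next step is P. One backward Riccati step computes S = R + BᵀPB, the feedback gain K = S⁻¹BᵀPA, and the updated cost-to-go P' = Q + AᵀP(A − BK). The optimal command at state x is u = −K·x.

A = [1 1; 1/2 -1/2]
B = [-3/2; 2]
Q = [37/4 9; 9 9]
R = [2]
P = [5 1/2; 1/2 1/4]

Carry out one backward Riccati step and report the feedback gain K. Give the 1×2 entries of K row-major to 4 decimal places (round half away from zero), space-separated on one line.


-0.5889 -0.5667

BᵀP = [-6.5000 -0.2500]
S = R + BᵀPB = [2] + [9.2500] = [11.2500]
BᵀPA = [-6.6250 -6.3750]
K = S⁻¹·BᵀPA = [-0.5889 -0.5667]
A−BK = [0.1167 0.1500; 1.6778 0.6333]
AᵀP(A−BK) = [1.6611 1.1833; 1.1833 0.9500]
P' = Q + AᵀP(A−BK) = [10.9111 10.1833; 10.1833 9.9500]
tr(P') = 20.8611


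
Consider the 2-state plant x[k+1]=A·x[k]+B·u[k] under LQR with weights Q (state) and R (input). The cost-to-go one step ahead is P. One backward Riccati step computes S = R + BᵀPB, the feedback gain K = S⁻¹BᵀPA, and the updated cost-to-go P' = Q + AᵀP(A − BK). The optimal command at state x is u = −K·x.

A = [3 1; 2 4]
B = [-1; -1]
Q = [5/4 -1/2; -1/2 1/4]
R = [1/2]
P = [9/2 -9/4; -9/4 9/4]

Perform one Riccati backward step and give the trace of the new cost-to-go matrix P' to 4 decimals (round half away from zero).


28.0909

BᵀP = [-2.2500 0.0000]
S = R + BᵀPB = [1/2] + [2.2500] = [2.7500]
BᵀPA = [-6.7500 -2.2500]
K = S⁻¹·BᵀPA = [-2.4545 -0.8182]
A−BK = [0.5455 0.1818; -0.4545 3.1818]
AᵀP(A−BK) = [5.9318 -5.5227; -5.5227 20.6591]
P' = Q + AᵀP(A−BK) = [7.1818 -6.0227; -6.0227 20.9091]
tr(P') = 28.0909


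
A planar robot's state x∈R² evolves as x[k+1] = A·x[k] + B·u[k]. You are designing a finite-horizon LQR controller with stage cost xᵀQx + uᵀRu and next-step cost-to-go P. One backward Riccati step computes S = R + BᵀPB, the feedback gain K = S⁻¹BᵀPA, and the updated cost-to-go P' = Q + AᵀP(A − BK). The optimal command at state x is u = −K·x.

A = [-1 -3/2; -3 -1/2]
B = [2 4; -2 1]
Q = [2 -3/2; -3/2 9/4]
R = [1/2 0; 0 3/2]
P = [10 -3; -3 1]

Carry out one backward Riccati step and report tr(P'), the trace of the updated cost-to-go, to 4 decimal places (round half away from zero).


4.9691

BᵀP = [26.0000 -8.0000; 37.0000 -11.0000]
S = R + BᵀPB = [1/2 0; 0 3/2] + [68.0000 96.0000; 96.0000 137.0000] = [68.5000 96.0000; 96.0000 138.5000]
BᵀPA = [-2.0000 -35.0000; -4.0000 -50.0000]
K = S⁻¹·BᵀPA = [0.3945 -0.1751; -0.3023 -0.2396]
A−BK = [-0.5797 -0.1912; -1.9088 -0.6106]
AᵀP(A−BK) = [0.5797 0.1912; 0.1912 0.1394]
P' = Q + AᵀP(A−BK) = [2.5797 -1.3088; -1.3088 2.3894]
tr(P') = 4.9691


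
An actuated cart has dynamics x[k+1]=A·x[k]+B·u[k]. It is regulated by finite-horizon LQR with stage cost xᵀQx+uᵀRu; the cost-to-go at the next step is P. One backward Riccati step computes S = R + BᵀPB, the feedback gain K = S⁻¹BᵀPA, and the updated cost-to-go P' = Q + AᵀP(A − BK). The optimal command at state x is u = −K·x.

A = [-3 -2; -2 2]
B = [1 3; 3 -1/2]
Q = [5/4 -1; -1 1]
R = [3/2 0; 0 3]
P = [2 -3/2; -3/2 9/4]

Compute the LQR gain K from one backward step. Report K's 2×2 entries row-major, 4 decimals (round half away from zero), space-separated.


-0.6006 0.5441 -0.5786 -0.7383

BᵀP = [-2.5000 5.2500; 6.7500 -5.6250]
S = R + BᵀPB = [3/2 0; 0 3] + [13.2500 -10.1250; -10.1250 23.0625] = [14.7500 -10.1250; -10.1250 26.0625]
BᵀPA = [-3.0000 15.5000; -9.0000 -24.7500]
K = S⁻¹·BᵀPA = [-0.6006 0.5441; -0.5786 -0.7383]
A−BK = [-0.6635 -0.3292; -0.4875 -0.0013]
AᵀP(A−BK) = [1.9904 0.9877; 0.9877 2.2946]
P' = Q + AᵀP(A−BK) = [3.2404 -0.0123; -0.0123 3.2946]
tr(P') = 6.5350


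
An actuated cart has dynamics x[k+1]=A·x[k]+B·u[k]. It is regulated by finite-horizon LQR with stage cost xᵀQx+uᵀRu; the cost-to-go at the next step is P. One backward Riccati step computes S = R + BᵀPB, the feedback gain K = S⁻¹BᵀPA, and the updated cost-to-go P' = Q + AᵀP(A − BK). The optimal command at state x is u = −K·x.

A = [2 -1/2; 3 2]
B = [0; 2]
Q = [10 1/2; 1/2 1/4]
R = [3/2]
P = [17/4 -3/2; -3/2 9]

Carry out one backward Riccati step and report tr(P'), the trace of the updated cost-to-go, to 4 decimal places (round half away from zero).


BᵀP = [-3.0000 18.0000]
S = R + BᵀPB = [3/2] + [36.0000] = [37.5000]
BᵀPA = [48.0000 37.5000]
K = S⁻¹·BᵀPA = [1.2800 1.0000]
A−BK = [2.0000 -0.5000; 0.4400 0.0000]
AᵀP(A−BK) = [18.5600 -2.0000; -2.0000 2.5625]
P' = Q + AᵀP(A−BK) = [28.5600 -1.5000; -1.5000 2.8125]
tr(P') = 31.3725

31.3725


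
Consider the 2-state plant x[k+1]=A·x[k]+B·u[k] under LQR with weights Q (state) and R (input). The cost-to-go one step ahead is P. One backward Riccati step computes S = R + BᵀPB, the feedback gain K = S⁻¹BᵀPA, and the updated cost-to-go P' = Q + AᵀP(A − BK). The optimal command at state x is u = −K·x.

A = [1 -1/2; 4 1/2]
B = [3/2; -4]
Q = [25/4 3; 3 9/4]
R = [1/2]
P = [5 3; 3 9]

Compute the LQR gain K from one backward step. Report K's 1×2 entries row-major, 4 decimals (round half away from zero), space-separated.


BᵀP = [-4.5000 -31.5000]
S = R + BᵀPB = [1/2] + [119.2500] = [119.7500]
BᵀPA = [-130.5000 -13.5000]
K = S⁻¹·BᵀPA = [-1.0898 -0.1127]
A−BK = [2.6347 -0.3309; -0.3591 0.0491]
AᵀP(A−BK) = [30.7850 -3.7119; -3.7119 0.4781]
P' = Q + AᵀP(A−BK) = [37.0350 -0.7119; -0.7119 2.7281]
tr(P') = 39.7630

-1.0898 -0.1127


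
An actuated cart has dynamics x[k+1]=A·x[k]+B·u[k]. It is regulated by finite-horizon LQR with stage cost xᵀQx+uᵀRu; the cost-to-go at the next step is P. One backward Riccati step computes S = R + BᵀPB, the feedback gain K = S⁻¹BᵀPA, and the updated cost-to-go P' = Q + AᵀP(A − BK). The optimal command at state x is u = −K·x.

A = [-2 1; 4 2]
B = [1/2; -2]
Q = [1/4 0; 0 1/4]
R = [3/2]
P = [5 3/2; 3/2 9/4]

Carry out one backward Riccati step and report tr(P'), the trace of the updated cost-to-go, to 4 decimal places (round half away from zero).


22.7857

BᵀP = [-0.5000 -3.7500]
S = R + BᵀPB = [3/2] + [7.2500] = [8.7500]
BᵀPA = [-14.0000 -8.0000]
K = S⁻¹·BᵀPA = [-1.6000 -0.9143]
A−BK = [-1.2000 1.4571; 0.8000 0.1714]
AᵀP(A−BK) = [9.6000 -4.8000; -4.8000 12.6857]
P' = Q + AᵀP(A−BK) = [9.8500 -4.8000; -4.8000 12.9357]
tr(P') = 22.7857


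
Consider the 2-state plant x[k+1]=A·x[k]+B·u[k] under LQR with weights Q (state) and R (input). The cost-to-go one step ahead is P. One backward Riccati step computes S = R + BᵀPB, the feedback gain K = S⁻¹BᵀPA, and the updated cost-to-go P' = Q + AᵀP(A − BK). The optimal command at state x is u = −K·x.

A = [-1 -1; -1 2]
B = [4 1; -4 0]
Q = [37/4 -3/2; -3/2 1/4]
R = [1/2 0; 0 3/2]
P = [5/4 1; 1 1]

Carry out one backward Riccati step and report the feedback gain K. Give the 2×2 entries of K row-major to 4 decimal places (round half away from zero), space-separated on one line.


-0.0440 -0.3077 -0.8022 0.3846

BᵀP = [1.0000 0.0000; 1.2500 1.0000]
S = R + BᵀPB = [1/2 0; 0 3/2] + [4.0000 1.0000; 1.0000 1.2500] = [4.5000 1.0000; 1.0000 2.7500]
BᵀPA = [-1.0000 -1.0000; -2.2500 0.7500]
K = S⁻¹·BᵀPA = [-0.0440 -0.3077; -0.8022 0.3846]
A−BK = [-0.0220 -0.1538; -1.1758 0.7692]
AᵀP(A−BK) = [2.4011 -1.1923; -1.1923 0.6538]
P' = Q + AᵀP(A−BK) = [11.6511 -2.6923; -2.6923 0.9038]
tr(P') = 12.5549


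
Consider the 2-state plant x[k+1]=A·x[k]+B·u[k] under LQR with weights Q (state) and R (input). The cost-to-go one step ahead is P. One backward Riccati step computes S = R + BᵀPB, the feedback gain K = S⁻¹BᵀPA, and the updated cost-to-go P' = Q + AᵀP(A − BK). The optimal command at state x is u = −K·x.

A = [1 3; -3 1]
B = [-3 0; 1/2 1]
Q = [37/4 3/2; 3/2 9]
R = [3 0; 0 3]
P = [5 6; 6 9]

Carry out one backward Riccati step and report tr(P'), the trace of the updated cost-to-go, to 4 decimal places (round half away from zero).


BᵀP = [-12.0000 -13.5000; 6.0000 9.0000]
S = R + BᵀPB = [3 0; 0 3] + [29.2500 -13.5000; -13.5000 9.0000] = [32.2500 -13.5000; -13.5000 12.0000]
BᵀPA = [28.5000 -49.5000; -21.0000 27.0000]
K = S⁻¹·BᵀPA = [0.2857 -1.1209; -1.4286 0.9890]
A−BK = [1.8571 -0.3626; -1.7143 0.5714]
AᵀP(A−BK) = [11.8571 -7.2857; -7.2857 7.8132]
P' = Q + AᵀP(A−BK) = [21.1071 -5.7857; -5.7857 16.8132]
tr(P') = 37.9203

37.9203


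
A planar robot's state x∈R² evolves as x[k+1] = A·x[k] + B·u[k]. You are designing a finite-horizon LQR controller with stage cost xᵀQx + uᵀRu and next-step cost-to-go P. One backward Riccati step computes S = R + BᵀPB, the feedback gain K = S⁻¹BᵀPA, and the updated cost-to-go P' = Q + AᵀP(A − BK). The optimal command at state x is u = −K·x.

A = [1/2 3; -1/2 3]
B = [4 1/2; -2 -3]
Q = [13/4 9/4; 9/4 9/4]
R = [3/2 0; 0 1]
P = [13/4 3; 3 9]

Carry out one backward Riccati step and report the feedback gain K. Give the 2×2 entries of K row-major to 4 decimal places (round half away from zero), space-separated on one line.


0.1096 0.9004 0.0909 -1.5984

BᵀP = [7.0000 -6.0000; -7.3750 -25.5000]
S = R + BᵀPB = [3/2 0; 0 1] + [40.0000 21.5000; 21.5000 72.8125] = [41.5000 21.5000; 21.5000 73.8125]
BᵀPA = [6.5000 3.0000; 9.0625 -98.6250]
K = S⁻¹·BᵀPA = [0.1096 0.9004; 0.0909 -1.5984]
A−BK = [0.0164 0.1977; -0.0083 0.0055]
AᵀP(A−BK) = [0.0269 0.0082; 0.0082 3.9048]
P' = Q + AᵀP(A−BK) = [3.2769 2.2582; 2.2582 6.1548]
tr(P') = 9.4317


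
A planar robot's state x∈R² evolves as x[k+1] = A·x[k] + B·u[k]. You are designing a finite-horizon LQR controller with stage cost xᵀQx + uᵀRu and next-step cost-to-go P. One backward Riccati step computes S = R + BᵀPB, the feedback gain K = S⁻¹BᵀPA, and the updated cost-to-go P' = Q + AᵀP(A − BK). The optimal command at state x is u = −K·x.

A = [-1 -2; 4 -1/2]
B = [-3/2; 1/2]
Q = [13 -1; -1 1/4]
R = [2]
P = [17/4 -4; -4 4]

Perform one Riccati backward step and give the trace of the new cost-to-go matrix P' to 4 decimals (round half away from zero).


26.9234

BᵀP = [-8.3750 8.0000]
S = R + BᵀPB = [2] + [16.5625] = [18.5625]
BᵀPA = [40.3750 12.7500]
K = S⁻¹·BᵀPA = [2.1751 0.6869]
A−BK = [2.2626 -0.9697; 2.9125 -0.8434]
AᵀP(A−BK) = [12.4310 2.7677; 2.7677 1.2424]
P' = Q + AᵀP(A−BK) = [25.4310 1.7677; 1.7677 1.4924]
tr(P') = 26.9234


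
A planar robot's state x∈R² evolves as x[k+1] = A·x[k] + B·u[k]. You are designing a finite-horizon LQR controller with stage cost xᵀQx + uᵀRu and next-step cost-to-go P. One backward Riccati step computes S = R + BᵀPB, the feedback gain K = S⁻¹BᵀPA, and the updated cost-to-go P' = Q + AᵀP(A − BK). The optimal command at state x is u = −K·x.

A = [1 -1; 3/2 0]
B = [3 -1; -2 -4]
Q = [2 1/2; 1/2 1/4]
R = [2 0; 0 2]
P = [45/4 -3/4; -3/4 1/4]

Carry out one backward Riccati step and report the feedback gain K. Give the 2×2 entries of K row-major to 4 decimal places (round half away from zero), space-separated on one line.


0.2055 -0.2864 -0.3236 0.1159

BᵀP = [35.2500 -2.7500; -8.2500 -0.2500]
S = R + BᵀPB = [2 0; 0 2] + [111.2500 -24.2500; -24.2500 9.2500] = [113.2500 -24.2500; -24.2500 11.2500]
BᵀPA = [31.1250 -35.2500; -8.6250 8.2500]
K = S⁻¹·BᵀPA = [0.2055 -0.2864; -0.3236 0.1159]
A−BK = [0.0598 -0.0248; 0.6166 -0.1093]
AᵀP(A−BK) = [0.3739 -0.2099; -0.2099 0.1968]
P' = Q + AᵀP(A−BK) = [2.3739 0.2901; 0.2901 0.4468]
tr(P') = 2.8207


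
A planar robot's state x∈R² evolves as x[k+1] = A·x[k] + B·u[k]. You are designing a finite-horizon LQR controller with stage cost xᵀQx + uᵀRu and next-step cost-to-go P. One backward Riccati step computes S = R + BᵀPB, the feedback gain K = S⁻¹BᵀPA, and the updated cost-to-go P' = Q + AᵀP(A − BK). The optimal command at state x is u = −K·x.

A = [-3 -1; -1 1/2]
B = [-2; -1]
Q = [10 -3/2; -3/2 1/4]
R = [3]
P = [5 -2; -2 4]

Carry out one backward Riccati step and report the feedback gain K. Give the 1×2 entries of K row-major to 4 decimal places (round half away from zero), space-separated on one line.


1.2632 0.4211

BᵀP = [-8.0000 0.0000]
S = R + BᵀPB = [3] + [16.0000] = [19.0000]
BᵀPA = [24.0000 8.0000]
K = S⁻¹·BᵀPA = [1.2632 0.4211]
A−BK = [-0.4737 -0.1579; 0.2632 0.9211]
AᵀP(A−BK) = [6.6842 3.8947; 3.8947 4.6316]
P' = Q + AᵀP(A−BK) = [16.6842 2.3947; 2.3947 4.8816]
tr(P') = 21.5658


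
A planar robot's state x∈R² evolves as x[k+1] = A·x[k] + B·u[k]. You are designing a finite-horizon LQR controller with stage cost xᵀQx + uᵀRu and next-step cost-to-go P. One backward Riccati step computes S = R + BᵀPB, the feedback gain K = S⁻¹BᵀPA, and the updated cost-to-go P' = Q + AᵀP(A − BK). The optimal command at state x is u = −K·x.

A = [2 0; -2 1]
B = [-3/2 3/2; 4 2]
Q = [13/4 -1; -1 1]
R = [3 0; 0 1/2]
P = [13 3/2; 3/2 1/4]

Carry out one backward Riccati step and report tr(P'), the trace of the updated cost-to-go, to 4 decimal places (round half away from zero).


5.3528

BᵀP = [-13.5000 -1.2500; 22.5000 2.7500]
S = R + BᵀPB = [3 0; 0 1/2] + [15.2500 -22.7500; -22.7500 39.2500] = [18.2500 -22.7500; -22.7500 39.7500]
BᵀPA = [-24.5000 -1.2500; 39.5000 2.7500]
K = S⁻¹·BᵀPA = [-0.3620 0.0619; 0.7865 0.1046]
A−BK = [0.2772 -0.0640; -2.1251 0.5430]
AᵀP(A−BK) = [1.0631 -0.1155; -0.1155 0.0397]
P' = Q + AᵀP(A−BK) = [4.3131 -1.1155; -1.1155 1.0397]
tr(P') = 5.3528


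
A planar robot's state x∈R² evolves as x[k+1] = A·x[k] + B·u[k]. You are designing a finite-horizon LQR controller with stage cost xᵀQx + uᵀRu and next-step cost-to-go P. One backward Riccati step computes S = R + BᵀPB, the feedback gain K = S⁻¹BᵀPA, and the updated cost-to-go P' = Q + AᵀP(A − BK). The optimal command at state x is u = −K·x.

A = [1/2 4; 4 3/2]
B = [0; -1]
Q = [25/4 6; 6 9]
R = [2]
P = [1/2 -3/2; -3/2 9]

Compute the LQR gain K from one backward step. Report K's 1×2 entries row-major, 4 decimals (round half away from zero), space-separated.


-3.2045 -0.6818

BᵀP = [1.5000 -9.0000]
S = R + BᵀPB = [2] + [9.0000] = [11.0000]
BᵀPA = [-35.2500 -7.5000]
K = S⁻¹·BᵀPA = [-3.2045 -0.6818]
A−BK = [0.5000 4.0000; 0.7955 0.8182]
AᵀP(A−BK) = [25.1648 5.8409; 5.8409 5.1364]
P' = Q + AᵀP(A−BK) = [31.4148 11.8409; 11.8409 14.1364]
tr(P') = 45.5511


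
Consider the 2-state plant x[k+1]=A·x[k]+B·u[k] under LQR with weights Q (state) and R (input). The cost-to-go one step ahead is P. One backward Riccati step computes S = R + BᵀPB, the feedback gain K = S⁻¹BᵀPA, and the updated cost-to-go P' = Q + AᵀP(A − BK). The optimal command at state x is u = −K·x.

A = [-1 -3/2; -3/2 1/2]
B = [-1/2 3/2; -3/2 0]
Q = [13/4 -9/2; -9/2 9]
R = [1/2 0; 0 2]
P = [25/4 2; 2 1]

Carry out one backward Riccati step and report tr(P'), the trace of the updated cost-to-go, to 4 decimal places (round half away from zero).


BᵀP = [-6.1250 -2.5000; 9.3750 3.0000]
S = R + BᵀPB = [1/2 0; 0 2] + [6.8125 -9.1875; -9.1875 14.0625] = [7.3125 -9.1875; -9.1875 16.0625]
BᵀPA = [9.8750 7.9375; -13.8750 -12.5625]
K = S⁻¹·BᵀPA = [0.9423 0.3655; -0.3248 -0.5730]
A−BK = [-0.0416 -0.4577; -0.0865 1.0482]
AᵀP(A−BK) = [0.6877 0.5648; 0.5648 1.2125]
P' = Q + AᵀP(A−BK) = [3.9377 -3.9352; -3.9352 10.2125]
tr(P') = 14.1502

14.1502


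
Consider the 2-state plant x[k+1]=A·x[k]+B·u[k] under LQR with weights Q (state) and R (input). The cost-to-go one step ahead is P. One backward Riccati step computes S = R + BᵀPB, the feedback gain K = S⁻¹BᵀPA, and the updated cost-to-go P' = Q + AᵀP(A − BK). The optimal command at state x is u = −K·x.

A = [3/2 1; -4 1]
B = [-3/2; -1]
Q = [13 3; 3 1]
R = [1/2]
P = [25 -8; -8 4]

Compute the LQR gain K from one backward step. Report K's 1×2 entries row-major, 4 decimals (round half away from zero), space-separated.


-2.0748 -0.5850

BᵀP = [-29.5000 8.0000]
S = R + BᵀPB = [1/2] + [36.2500] = [36.7500]
BᵀPA = [-76.2500 -21.5000]
K = S⁻¹·BᵀPA = [-2.0748 -0.5850]
A−BK = [-1.6122 0.1224; -6.0748 0.4150]
AᵀP(A−BK) = [58.0442 -3.1088; -3.1088 0.4218]
P' = Q + AᵀP(A−BK) = [71.0442 -0.1088; -0.1088 1.4218]
tr(P') = 72.4660


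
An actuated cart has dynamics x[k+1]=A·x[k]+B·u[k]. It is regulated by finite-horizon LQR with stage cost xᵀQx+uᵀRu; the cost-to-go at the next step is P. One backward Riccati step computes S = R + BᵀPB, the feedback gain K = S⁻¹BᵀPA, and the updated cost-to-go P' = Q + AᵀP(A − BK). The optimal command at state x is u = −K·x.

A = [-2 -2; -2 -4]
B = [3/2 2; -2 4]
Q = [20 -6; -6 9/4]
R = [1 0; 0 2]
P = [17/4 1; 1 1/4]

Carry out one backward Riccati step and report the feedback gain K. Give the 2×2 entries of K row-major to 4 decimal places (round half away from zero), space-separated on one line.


BᵀP = [4.3750 1.0000; 12.5000 3.0000]
S = R + BᵀPB = [1 0; 0 2] + [4.5625 12.7500; 12.7500 37.0000] = [5.5625 12.7500; 12.7500 39.0000]
BᵀPA = [-10.7500 -12.7500; -31.0000 -37.0000]
K = S⁻¹·BᵀPA = [-0.4414 -0.4690; -0.6506 -0.7954]
A−BK = [-0.0368 0.2943; -0.2805 -1.7563]
AᵀP(A−BK) = [1.0874 1.3011; 1.3011 1.5908]
P' = Q + AᵀP(A−BK) = [21.0874 -4.6989; -4.6989 3.8408]
tr(P') = 24.9282

-0.4414 -0.4690 -0.6506 -0.7954


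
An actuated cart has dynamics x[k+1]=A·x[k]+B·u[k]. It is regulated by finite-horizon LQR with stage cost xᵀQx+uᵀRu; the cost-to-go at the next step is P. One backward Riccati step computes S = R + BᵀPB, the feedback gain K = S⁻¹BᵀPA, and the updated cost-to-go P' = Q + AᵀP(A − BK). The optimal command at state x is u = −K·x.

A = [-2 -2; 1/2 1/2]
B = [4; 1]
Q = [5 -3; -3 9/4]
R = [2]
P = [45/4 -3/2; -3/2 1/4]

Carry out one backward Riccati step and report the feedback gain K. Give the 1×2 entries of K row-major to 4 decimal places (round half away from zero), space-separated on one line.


BᵀP = [43.5000 -5.7500]
S = R + BᵀPB = [2] + [168.2500] = [170.2500]
BᵀPA = [-89.8750 -89.8750]
K = S⁻¹·BᵀPA = [-0.5279 -0.5279]
A−BK = [0.1116 0.1116; 1.0279 1.0279]
AᵀP(A−BK) = [0.6175 0.6175; 0.6175 0.6175]
P' = Q + AᵀP(A−BK) = [5.6175 -2.3825; -2.3825 2.8675]
tr(P') = 8.4849

-0.5279 -0.5279


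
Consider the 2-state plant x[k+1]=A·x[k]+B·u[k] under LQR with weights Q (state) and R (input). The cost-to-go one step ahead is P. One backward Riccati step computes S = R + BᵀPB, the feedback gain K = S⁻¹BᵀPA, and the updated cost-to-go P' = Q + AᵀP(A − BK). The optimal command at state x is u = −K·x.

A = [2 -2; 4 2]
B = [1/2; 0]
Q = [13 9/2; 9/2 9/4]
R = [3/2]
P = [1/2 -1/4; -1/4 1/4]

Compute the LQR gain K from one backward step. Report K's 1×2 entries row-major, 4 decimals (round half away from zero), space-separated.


0.0000 -0.4615

BᵀP = [0.2500 -0.1250]
S = R + BᵀPB = [3/2] + [0.1250] = [1.6250]
BᵀPA = [0.0000 -0.7500]
K = S⁻¹·BᵀPA = [0.0000 -0.4615]
A−BK = [2.0000 -1.7692; 4.0000 2.0000]
AᵀP(A−BK) = [2.0000 1.0000; 1.0000 4.6538]
P' = Q + AᵀP(A−BK) = [15.0000 5.5000; 5.5000 6.9038]
tr(P') = 21.9038


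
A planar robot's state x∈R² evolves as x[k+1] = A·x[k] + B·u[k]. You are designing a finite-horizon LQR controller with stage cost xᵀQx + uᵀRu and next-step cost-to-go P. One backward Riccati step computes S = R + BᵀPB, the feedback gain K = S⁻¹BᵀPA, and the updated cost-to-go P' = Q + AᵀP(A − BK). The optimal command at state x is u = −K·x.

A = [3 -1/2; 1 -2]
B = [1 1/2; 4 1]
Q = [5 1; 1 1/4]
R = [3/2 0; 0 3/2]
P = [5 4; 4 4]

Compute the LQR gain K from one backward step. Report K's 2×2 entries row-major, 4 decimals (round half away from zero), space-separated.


BᵀP = [21.0000 20.0000; 6.5000 6.0000]
S = R + BᵀPB = [3/2 0; 0 3/2] + [101.0000 30.5000; 30.5000 9.2500] = [102.5000 30.5000; 30.5000 10.7500]
BᵀPA = [83.0000 -50.5000; 25.5000 -15.2500]
K = S⁻¹·BᵀPA = [0.6672 -0.4530; 0.4792 -0.1333]
A−BK = [2.0932 0.0197; -2.1479 -0.0546]
AᵀP(A−BK) = [5.4057 -0.5004; -0.5004 0.3398]
P' = Q + AᵀP(A−BK) = [10.4057 0.4996; 0.4996 0.5898]
tr(P') = 10.9954

0.6672 -0.4530 0.4792 -0.1333


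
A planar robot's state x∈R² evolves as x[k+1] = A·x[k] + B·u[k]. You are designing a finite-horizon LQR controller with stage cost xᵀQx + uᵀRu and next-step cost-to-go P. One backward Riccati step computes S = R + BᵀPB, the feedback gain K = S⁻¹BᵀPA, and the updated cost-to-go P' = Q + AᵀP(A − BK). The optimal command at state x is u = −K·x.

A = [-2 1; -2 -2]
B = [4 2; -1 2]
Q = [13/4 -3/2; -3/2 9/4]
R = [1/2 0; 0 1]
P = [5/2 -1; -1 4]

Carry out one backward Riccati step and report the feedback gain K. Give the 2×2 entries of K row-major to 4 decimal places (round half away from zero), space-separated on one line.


BᵀP = [11.0000 -8.0000; 3.0000 6.0000]
S = R + BᵀPB = [1/2 0; 0 1] + [52.0000 6.0000; 6.0000 18.0000] = [52.5000 6.0000; 6.0000 19.0000]
BᵀPA = [-6.0000 27.0000; -18.0000 -9.0000]
K = S⁻¹·BᵀPA = [-0.0062 0.5897; -0.9454 -0.6599]
A−BK = [-0.0842 -0.0390; -0.1154 -0.0905]
AᵀP(A−BK) = [0.9454 0.6599; 0.6599 0.6388]
P' = Q + AᵀP(A−BK) = [4.1954 -0.8401; -0.8401 2.8888]
tr(P') = 7.0842

-0.0062 0.5897 -0.9454 -0.6599
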